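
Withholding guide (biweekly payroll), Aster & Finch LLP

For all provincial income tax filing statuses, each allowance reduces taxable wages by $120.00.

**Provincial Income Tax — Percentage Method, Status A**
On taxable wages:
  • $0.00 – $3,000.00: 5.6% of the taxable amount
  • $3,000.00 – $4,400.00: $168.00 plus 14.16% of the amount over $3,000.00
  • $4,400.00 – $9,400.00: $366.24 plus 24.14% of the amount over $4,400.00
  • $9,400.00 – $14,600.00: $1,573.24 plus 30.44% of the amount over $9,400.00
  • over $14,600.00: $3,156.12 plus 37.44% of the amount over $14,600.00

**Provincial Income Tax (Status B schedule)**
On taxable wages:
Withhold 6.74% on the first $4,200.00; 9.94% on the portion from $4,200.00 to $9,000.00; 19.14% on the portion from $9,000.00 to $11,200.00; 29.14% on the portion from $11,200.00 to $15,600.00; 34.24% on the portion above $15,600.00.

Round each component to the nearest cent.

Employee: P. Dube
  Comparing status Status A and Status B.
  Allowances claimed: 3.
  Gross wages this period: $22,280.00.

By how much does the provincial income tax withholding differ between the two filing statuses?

Provincial Income Tax (Status A): taxable = $22,280.00 − 3×$120.00 = $21,920.00
  $3,156.12 + 37.44% × ($21,920.00 − $14,600.00) = $3,156.12 + 37.44% × $7,320.00 = $5,896.73
Provincial Income Tax (Status B): taxable = $22,280.00 − 3×$120.00 = $21,920.00
  $2,463.44 + 34.24% × ($21,920.00 − $15,600.00) = $2,463.44 + 34.24% × $6,320.00 = $4,627.41
Difference: |$5,896.73 − $4,627.41| = $1,269.32 (higher under Status A)

$1,269.32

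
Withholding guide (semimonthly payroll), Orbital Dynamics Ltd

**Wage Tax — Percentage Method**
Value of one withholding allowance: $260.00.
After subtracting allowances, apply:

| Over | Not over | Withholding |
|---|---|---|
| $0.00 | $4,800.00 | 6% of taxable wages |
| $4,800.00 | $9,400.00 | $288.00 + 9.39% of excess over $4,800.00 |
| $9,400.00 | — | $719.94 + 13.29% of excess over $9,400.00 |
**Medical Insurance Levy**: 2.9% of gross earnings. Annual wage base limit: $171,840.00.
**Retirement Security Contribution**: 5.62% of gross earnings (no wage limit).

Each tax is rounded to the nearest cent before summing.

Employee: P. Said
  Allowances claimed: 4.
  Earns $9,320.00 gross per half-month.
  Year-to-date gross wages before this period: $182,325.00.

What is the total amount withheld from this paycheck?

$1,138.55

Wage Tax: taxable = $9,320.00 − 4×$260.00 = $8,280.00
  $288.00 + 9.39% × ($8,280.00 − $4,800.00) = $288.00 + 9.39% × $3,480.00 = $614.77
Medical Insurance Levy: YTD $182,325.00 ≥ cap $171,840.00 → $0.00
Retirement Security Contribution: 5.62% × $9,320.00 = $523.78
Total: $614.77 + $0.00 + $523.78 = $1,138.55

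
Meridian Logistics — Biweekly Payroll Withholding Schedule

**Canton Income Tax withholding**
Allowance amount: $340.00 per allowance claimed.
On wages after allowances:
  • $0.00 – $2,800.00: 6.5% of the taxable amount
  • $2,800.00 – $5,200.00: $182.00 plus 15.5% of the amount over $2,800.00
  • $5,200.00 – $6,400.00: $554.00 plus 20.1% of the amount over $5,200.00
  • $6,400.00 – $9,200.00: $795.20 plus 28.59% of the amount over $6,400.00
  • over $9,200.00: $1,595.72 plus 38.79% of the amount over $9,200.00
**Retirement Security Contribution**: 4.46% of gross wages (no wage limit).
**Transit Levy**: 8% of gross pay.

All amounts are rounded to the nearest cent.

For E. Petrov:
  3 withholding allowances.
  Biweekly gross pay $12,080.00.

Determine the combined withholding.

$3,822.38

Canton Income Tax: taxable = $12,080.00 − 3×$340.00 = $11,060.00
  $1,595.72 + 38.79% × ($11,060.00 − $9,200.00) = $1,595.72 + 38.79% × $1,860.00 = $2,317.21
Retirement Security Contribution: 4.46% × $12,080.00 = $538.77
Transit Levy: 8% × $12,080.00 = $966.40
Total: $2,317.21 + $538.77 + $966.40 = $3,822.38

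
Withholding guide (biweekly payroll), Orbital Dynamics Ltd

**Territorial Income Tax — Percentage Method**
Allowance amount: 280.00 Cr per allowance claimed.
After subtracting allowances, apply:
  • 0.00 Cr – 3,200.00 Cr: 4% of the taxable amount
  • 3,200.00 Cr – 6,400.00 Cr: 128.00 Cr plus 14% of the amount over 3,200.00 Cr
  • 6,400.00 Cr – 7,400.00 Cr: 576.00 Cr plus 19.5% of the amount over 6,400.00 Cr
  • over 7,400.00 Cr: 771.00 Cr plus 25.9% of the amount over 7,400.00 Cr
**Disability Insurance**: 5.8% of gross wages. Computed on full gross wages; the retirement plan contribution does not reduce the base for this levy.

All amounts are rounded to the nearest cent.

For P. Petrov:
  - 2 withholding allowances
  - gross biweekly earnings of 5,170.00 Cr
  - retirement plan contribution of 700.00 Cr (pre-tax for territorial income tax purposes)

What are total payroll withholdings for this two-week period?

527.26 Cr

Territorial Income Tax: taxable = 5,170.00 Cr − 700.00 Cr − 2×280.00 Cr = 3,910.00 Cr
  128.00 Cr + 14% × (3,910.00 Cr − 3,200.00 Cr) = 128.00 Cr + 14% × 710.00 Cr = 227.40 Cr
Disability Insurance: 5.8% × 5,170.00 Cr = 299.86 Cr
Total: 227.40 Cr + 299.86 Cr = 527.26 Cr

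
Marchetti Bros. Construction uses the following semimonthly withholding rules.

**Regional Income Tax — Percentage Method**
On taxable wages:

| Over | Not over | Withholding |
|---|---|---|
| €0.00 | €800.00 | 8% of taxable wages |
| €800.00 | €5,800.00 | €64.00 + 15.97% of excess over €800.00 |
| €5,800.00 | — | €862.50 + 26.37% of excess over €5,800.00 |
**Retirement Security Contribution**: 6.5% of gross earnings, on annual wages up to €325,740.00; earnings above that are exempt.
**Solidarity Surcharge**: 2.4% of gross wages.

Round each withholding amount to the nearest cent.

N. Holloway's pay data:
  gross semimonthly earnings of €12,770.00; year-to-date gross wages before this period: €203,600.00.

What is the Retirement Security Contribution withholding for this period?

Retirement Security Contribution: 6.5% × €12,770.00 = €830.05

€830.05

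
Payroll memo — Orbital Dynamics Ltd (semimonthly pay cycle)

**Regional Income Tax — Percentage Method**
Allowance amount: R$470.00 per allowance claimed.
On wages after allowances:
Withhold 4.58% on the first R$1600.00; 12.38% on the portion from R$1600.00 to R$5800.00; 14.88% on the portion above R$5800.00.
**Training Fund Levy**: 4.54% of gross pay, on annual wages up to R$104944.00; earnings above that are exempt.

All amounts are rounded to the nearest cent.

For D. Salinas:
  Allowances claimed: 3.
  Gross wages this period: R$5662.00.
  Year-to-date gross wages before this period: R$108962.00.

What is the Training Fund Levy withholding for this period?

R$0.00

Training Fund Levy: YTD R$108962.00 ≥ cap R$104944.00 → R$0.00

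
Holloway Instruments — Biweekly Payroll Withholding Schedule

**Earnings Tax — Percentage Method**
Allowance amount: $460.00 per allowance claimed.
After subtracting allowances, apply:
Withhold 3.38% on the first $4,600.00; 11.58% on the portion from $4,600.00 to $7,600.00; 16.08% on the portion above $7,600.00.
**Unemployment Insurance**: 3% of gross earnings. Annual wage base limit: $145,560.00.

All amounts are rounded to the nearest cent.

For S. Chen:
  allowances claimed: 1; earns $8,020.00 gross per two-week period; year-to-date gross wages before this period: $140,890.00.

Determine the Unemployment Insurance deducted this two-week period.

$140.10

Unemployment Insurance: cap $145,560.00 − YTD $140,890.00 = $4,670.00 subject; 3% × $4,670.00 = $140.10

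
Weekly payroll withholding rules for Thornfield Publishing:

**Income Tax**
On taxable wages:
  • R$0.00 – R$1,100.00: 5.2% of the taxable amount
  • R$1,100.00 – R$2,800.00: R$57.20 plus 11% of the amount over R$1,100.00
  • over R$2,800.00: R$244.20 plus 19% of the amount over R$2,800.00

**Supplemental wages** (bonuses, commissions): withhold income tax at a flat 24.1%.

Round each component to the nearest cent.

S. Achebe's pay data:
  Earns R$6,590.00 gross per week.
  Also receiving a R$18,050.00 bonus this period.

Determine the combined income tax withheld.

R$5,314.35

Income Tax: taxable = R$6,590.00
  R$244.20 + 19% × (R$6,590.00 − R$2,800.00) = R$244.20 + 19% × R$3,790.00 = R$964.30
Supplemental (24.1% flat on bonus): 24.1% × R$18,050.00 = R$4,350.05
Total income tax: R$964.30 + R$4,350.05 = R$5,314.35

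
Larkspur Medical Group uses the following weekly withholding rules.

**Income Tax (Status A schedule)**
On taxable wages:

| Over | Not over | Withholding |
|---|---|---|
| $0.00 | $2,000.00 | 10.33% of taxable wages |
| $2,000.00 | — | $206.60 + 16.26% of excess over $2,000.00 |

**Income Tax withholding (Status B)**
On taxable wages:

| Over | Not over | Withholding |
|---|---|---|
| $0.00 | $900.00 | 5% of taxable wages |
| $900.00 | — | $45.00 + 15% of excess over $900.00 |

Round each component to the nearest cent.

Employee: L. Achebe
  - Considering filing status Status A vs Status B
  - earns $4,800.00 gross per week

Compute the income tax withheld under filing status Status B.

Income Tax (Status B): taxable = $4,800.00
  $45.00 + 15% × ($4,800.00 − $900.00) = $45.00 + 15% × $3,900.00 = $630.00

$630.00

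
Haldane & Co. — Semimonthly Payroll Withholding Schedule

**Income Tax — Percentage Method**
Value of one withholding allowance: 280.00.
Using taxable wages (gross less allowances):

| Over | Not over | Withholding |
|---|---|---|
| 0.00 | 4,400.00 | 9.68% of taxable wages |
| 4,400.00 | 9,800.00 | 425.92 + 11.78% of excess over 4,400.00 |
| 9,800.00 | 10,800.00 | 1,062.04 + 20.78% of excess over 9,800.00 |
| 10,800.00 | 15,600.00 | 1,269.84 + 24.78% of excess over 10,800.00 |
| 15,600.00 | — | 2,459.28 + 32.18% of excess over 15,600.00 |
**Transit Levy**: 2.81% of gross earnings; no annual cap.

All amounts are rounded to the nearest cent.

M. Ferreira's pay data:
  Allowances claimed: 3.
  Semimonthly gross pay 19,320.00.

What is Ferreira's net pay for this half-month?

Income Tax: taxable = 19,320.00 − 3×280.00 = 18,480.00
  2,459.28 + 32.18% × (18,480.00 − 15,600.00) = 2,459.28 + 32.18% × 2,880.00 = 3,386.06
Transit Levy: 2.81% × 19,320.00 = 542.89
Total withheld: 3,386.06 + 542.89 = 3,928.95
Net pay: 19,320.00 − 3,928.95 = 15,391.05

15,391.05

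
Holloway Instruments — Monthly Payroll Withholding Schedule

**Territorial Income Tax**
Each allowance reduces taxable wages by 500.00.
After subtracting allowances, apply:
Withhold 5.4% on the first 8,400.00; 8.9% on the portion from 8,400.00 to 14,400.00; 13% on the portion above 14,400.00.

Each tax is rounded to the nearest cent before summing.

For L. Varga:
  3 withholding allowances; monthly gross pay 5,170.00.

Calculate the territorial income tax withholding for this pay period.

Territorial Income Tax: taxable = 5,170.00 − 3×500.00 = 3,670.00
  5.4% × 3,670.00 = 198.18

198.18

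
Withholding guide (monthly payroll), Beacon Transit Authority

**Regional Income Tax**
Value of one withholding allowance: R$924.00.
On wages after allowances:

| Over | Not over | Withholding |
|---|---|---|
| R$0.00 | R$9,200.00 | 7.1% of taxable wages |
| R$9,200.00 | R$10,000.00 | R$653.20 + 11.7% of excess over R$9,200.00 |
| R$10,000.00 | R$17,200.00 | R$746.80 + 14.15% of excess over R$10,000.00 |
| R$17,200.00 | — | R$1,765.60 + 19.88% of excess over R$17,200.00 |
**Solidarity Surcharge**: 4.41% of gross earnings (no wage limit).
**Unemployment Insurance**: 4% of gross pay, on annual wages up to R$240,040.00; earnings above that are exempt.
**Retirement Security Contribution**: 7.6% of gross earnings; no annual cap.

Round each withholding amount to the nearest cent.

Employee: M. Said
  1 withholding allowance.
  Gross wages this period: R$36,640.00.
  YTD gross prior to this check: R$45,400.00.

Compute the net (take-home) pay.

Regional Income Tax: taxable = R$36,640.00 − 1×R$924.00 = R$35,716.00
  R$1,765.60 + 19.88% × (R$35,716.00 − R$17,200.00) = R$1,765.60 + 19.88% × R$18,516.00 = R$5,446.58
Solidarity Surcharge: 4.41% × R$36,640.00 = R$1,615.82
Unemployment Insurance: 4% × R$36,640.00 = R$1,465.60
Retirement Security Contribution: 7.6% × R$36,640.00 = R$2,784.64
Total withheld: R$5,446.58 + R$1,615.82 + R$1,465.60 + R$2,784.64 = R$11,312.64
Net pay: R$36,640.00 − R$11,312.64 = R$25,327.36

R$25,327.36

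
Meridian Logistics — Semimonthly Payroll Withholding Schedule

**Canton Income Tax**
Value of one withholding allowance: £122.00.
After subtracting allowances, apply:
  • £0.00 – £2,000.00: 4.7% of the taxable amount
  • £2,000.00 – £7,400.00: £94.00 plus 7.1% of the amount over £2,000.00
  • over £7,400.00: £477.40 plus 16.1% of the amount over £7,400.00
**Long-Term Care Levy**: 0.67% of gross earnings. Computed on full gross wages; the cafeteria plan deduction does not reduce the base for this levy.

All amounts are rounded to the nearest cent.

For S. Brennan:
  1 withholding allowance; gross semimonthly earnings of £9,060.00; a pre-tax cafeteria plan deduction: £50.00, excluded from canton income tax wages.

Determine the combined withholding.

£777.67

Canton Income Tax: taxable = £9,060.00 − £50.00 − 1×£122.00 = £8,888.00
  £477.40 + 16.1% × (£8,888.00 − £7,400.00) = £477.40 + 16.1% × £1,488.00 = £716.97
Long-Term Care Levy: 0.67% × £9,060.00 = £60.70
Total: £716.97 + £60.70 = £777.67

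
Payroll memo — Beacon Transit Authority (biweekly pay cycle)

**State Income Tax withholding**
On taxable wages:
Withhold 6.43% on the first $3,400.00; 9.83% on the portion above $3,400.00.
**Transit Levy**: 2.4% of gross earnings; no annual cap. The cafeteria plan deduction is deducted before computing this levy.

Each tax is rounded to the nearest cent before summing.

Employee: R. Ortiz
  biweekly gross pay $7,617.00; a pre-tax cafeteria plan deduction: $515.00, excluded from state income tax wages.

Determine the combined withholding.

State Income Tax: taxable = $7,617.00 − $515.00 = $7,102.00
  $218.62 + 9.83% × ($7,102.00 − $3,400.00) = $218.62 + 9.83% × $3,702.00 = $582.53
Transit Levy: 2.4% × $7,102.00 = $170.45
Total: $582.53 + $170.45 = $752.98

$752.98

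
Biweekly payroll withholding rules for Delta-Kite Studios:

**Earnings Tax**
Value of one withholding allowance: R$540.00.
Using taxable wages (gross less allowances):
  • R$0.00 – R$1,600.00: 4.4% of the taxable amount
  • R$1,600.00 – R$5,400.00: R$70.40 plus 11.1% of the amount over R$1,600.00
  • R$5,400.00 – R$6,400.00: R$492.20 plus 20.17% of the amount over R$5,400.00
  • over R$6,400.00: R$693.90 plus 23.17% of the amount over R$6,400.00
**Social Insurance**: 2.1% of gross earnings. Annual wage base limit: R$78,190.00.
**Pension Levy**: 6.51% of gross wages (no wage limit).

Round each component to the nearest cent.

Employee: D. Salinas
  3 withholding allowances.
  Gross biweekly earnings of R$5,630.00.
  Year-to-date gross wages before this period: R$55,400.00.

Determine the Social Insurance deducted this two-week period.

R$118.23

Social Insurance: 2.1% × R$5,630.00 = R$118.23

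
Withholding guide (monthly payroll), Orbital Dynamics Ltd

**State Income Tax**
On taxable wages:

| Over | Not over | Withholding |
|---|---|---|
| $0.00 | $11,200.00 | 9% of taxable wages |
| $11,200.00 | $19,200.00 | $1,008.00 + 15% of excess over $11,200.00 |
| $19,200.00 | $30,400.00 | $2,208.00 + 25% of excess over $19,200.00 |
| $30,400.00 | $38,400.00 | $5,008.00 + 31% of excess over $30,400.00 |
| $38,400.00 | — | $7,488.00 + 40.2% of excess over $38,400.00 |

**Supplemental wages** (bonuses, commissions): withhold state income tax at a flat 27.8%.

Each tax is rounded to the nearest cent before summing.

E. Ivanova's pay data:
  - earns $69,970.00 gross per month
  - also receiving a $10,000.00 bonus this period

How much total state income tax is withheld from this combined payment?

State Income Tax: taxable = $69,970.00
  $7,488.00 + 40.2% × ($69,970.00 − $38,400.00) = $7,488.00 + 40.2% × $31,570.00 = $20,179.14
Supplemental (27.8% flat on bonus): 27.8% × $10,000.00 = $2,780.00
Total state income tax: $20,179.14 + $2,780.00 = $22,959.14

$22,959.14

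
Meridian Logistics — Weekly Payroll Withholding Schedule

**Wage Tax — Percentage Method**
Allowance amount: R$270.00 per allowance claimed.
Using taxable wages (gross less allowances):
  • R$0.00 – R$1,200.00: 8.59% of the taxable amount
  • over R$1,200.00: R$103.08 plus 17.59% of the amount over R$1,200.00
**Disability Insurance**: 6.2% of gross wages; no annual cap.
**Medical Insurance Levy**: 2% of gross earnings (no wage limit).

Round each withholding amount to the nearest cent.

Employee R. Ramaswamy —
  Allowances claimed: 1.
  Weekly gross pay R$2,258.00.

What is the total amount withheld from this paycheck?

Wage Tax: taxable = R$2,258.00 − 1×R$270.00 = R$1,988.00
  R$103.08 + 17.59% × (R$1,988.00 − R$1,200.00) = R$103.08 + 17.59% × R$788.00 = R$241.69
Disability Insurance: 6.2% × R$2,258.00 = R$140.00
Medical Insurance Levy: 2% × R$2,258.00 = R$45.16
Total: R$241.69 + R$140.00 + R$45.16 = R$426.85

R$426.85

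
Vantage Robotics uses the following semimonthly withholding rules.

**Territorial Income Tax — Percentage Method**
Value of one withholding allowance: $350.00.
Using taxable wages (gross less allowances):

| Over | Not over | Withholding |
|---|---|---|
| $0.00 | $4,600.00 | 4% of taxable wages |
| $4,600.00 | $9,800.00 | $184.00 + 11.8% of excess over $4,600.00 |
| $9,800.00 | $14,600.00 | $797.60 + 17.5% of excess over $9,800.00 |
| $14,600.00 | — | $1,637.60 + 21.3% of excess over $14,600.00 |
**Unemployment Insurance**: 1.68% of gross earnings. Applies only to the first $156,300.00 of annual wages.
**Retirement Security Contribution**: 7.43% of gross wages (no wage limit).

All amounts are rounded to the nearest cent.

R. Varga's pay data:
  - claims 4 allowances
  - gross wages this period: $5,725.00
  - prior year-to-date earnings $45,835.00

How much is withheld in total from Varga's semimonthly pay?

$694.55

Territorial Income Tax: taxable = $5,725.00 − 4×$350.00 = $4,325.00
  4% × $4,325.00 = $173.00
Unemployment Insurance: 1.68% × $5,725.00 = $96.18
Retirement Security Contribution: 7.43% × $5,725.00 = $425.37
Total: $173.00 + $96.18 + $425.37 = $694.55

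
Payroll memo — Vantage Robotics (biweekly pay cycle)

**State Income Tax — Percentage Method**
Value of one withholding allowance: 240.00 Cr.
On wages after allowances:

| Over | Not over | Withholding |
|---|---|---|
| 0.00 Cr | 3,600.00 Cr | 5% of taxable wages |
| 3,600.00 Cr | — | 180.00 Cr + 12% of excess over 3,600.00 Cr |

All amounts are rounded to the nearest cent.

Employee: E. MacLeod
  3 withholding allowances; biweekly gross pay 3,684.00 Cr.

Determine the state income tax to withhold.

148.20 Cr

State Income Tax: taxable = 3,684.00 Cr − 3×240.00 Cr = 2,964.00 Cr
  5% × 2,964.00 Cr = 148.20 Cr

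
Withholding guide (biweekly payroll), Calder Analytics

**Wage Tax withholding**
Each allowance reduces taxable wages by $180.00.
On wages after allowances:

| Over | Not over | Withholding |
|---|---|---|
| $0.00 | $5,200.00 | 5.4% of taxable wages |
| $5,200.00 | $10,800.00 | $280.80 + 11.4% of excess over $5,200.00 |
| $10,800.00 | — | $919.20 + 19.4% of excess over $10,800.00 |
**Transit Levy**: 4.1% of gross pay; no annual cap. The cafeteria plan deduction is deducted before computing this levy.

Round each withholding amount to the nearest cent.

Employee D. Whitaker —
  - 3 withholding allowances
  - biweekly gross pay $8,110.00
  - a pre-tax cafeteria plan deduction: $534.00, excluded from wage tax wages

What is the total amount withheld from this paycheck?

$800.72

Wage Tax: taxable = $8,110.00 − $534.00 − 3×$180.00 = $7,036.00
  $280.80 + 11.4% × ($7,036.00 − $5,200.00) = $280.80 + 11.4% × $1,836.00 = $490.10
Transit Levy: 4.1% × $7,576.00 = $310.62
Total: $490.10 + $310.62 = $800.72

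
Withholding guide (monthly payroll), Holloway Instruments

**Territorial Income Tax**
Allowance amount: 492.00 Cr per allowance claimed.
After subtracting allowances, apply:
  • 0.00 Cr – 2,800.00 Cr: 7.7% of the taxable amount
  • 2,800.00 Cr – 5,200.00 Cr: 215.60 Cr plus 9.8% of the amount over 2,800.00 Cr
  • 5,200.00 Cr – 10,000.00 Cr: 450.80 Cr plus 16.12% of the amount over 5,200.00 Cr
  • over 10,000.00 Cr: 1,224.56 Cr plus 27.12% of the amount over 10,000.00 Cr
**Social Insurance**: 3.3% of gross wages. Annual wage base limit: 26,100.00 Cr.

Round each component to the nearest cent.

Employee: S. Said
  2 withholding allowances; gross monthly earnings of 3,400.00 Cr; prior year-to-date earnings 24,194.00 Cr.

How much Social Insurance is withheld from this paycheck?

Social Insurance: cap 26,100.00 Cr − YTD 24,194.00 Cr = 1,906.00 Cr subject; 3.3% × 1,906.00 Cr = 62.90 Cr

62.90 Cr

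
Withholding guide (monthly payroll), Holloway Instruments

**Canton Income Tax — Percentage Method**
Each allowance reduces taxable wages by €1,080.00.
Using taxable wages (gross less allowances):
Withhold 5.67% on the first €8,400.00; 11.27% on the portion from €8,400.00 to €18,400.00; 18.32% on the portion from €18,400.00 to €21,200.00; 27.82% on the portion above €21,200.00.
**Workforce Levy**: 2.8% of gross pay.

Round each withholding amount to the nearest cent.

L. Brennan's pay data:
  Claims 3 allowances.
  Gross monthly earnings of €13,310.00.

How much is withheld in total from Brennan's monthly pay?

€1,037.17

Canton Income Tax: taxable = €13,310.00 − 3×€1,080.00 = €10,070.00
  €476.28 + 11.27% × (€10,070.00 − €8,400.00) = €476.28 + 11.27% × €1,670.00 = €664.49
Workforce Levy: 2.8% × €13,310.00 = €372.68
Total: €664.49 + €372.68 = €1,037.17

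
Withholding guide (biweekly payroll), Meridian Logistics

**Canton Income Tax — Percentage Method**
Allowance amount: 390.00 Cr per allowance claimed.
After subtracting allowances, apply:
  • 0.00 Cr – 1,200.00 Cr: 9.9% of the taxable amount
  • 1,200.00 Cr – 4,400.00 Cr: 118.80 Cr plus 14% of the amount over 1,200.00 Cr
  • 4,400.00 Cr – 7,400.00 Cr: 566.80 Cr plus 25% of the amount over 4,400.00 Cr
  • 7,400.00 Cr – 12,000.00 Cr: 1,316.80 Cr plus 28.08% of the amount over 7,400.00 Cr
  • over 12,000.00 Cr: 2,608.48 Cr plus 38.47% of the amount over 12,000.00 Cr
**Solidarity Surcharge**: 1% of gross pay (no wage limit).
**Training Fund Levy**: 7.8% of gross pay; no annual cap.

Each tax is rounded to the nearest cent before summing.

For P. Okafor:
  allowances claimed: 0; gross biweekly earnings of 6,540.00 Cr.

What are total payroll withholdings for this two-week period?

1,677.32 Cr

Canton Income Tax: taxable = 6,540.00 Cr
  566.80 Cr + 25% × (6,540.00 Cr − 4,400.00 Cr) = 566.80 Cr + 25% × 2,140.00 Cr = 1,101.80 Cr
Solidarity Surcharge: 1% × 6,540.00 Cr = 65.40 Cr
Training Fund Levy: 7.8% × 6,540.00 Cr = 510.12 Cr
Total: 1,101.80 Cr + 65.40 Cr + 510.12 Cr = 1,677.32 Cr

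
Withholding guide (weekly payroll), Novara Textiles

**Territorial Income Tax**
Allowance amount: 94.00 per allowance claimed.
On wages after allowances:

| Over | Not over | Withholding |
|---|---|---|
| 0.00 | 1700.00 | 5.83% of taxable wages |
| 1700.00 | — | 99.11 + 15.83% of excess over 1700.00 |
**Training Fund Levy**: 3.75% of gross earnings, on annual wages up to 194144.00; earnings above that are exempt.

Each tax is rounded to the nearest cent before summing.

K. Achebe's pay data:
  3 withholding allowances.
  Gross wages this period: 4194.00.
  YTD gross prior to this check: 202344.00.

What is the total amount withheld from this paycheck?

Territorial Income Tax: taxable = 4194.00 − 3×94.00 = 3912.00
  99.11 + 15.83% × (3912.00 − 1700.00) = 99.11 + 15.83% × 2212.00 = 449.27
Training Fund Levy: YTD 202344.00 ≥ cap 194144.00 → 0.00
Total: 449.27 + 0.00 = 449.27

449.27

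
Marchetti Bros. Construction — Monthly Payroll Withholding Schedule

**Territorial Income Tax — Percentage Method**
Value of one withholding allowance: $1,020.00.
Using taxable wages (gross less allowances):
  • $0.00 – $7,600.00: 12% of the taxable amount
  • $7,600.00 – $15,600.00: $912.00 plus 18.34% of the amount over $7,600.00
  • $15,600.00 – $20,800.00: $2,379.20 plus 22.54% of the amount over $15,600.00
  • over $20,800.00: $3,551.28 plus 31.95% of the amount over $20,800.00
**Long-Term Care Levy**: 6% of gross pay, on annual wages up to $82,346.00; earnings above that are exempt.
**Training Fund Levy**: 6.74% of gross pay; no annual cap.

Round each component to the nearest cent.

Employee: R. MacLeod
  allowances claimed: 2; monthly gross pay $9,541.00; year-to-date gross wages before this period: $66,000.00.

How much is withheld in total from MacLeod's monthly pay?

Territorial Income Tax: taxable = $9,541.00 − 2×$1,020.00 = $7,501.00
  12% × $7,501.00 = $900.12
Long-Term Care Levy: 6% × $9,541.00 = $572.46
Training Fund Levy: 6.74% × $9,541.00 = $643.06
Total: $900.12 + $572.46 + $643.06 = $2,115.64

$2,115.64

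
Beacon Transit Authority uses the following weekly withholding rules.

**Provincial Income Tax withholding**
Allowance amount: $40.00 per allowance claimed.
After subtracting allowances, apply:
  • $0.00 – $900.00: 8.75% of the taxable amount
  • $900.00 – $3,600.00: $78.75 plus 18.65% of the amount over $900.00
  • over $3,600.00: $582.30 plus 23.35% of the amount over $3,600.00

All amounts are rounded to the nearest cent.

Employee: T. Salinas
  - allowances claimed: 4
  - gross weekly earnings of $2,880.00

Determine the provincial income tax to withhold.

$418.18

Provincial Income Tax: taxable = $2,880.00 − 4×$40.00 = $2,720.00
  $78.75 + 18.65% × ($2,720.00 − $900.00) = $78.75 + 18.65% × $1,820.00 = $418.18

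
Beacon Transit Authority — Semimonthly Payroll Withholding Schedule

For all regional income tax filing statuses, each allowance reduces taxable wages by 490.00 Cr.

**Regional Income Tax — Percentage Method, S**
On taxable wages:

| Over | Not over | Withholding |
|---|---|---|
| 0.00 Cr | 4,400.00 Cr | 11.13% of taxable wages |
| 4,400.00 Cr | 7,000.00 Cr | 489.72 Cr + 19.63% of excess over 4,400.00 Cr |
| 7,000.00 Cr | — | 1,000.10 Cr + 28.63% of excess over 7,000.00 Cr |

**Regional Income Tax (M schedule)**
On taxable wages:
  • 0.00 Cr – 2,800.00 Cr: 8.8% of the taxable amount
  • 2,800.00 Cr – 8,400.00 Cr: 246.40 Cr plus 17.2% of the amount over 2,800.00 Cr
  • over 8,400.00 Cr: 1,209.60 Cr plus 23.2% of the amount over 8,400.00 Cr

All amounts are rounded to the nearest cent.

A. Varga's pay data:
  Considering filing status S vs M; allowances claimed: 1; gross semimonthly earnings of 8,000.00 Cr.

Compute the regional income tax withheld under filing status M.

Regional Income Tax (M): taxable = 8,000.00 Cr − 1×490.00 Cr = 7,510.00 Cr
  246.40 Cr + 17.2% × (7,510.00 Cr − 2,800.00 Cr) = 246.40 Cr + 17.2% × 4,710.00 Cr = 1,056.52 Cr

1,056.52 Cr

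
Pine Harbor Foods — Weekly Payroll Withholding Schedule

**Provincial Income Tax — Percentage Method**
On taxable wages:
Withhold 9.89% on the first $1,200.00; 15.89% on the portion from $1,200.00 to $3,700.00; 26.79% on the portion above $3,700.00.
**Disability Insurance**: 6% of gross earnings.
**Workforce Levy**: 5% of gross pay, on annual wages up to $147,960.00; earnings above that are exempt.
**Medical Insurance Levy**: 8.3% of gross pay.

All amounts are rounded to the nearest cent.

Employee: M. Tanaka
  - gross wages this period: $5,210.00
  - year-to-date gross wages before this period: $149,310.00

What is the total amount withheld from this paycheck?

Provincial Income Tax: taxable = $5,210.00
  $515.93 + 26.79% × ($5,210.00 − $3,700.00) = $515.93 + 26.79% × $1,510.00 = $920.46
Disability Insurance: 6% × $5,210.00 = $312.60
Workforce Levy: YTD $149,310.00 ≥ cap $147,960.00 → $0.00
Medical Insurance Levy: 8.3% × $5,210.00 = $432.43
Total: $920.46 + $312.60 + $0.00 + $432.43 = $1,665.49

$1,665.49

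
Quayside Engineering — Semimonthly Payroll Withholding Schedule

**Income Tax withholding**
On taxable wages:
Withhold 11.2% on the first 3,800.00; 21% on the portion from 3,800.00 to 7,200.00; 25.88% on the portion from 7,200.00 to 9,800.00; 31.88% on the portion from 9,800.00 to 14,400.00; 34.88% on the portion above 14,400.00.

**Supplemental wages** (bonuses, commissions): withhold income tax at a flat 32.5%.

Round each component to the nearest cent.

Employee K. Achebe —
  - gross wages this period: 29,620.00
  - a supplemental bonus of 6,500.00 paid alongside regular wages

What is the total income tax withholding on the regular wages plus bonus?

10,700.20

Income Tax: taxable = 29,620.00
  3,278.96 + 34.88% × (29,620.00 − 14,400.00) = 3,278.96 + 34.88% × 15,220.00 = 8,587.70
Supplemental (32.5% flat on bonus): 32.5% × 6,500.00 = 2,112.50
Total income tax: 8,587.70 + 2,112.50 = 10,700.20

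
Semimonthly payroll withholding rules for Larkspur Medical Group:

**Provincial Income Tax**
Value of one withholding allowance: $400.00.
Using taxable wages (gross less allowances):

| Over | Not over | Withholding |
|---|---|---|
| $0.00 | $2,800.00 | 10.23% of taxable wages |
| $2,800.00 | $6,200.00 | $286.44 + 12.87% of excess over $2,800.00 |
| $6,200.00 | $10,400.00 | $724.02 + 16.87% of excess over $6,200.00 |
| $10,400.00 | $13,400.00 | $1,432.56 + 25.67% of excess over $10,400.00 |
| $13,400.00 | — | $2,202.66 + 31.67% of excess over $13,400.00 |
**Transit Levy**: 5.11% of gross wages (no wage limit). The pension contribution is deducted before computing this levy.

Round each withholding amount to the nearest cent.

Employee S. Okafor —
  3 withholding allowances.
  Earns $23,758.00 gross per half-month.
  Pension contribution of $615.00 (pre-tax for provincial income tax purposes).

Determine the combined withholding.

$6,090.84

Provincial Income Tax: taxable = $23,758.00 − $615.00 − 3×$400.00 = $21,943.00
  $2,202.66 + 31.67% × ($21,943.00 − $13,400.00) = $2,202.66 + 31.67% × $8,543.00 = $4,908.23
Transit Levy: 5.11% × $23,143.00 = $1,182.61
Total: $4,908.23 + $1,182.61 = $6,090.84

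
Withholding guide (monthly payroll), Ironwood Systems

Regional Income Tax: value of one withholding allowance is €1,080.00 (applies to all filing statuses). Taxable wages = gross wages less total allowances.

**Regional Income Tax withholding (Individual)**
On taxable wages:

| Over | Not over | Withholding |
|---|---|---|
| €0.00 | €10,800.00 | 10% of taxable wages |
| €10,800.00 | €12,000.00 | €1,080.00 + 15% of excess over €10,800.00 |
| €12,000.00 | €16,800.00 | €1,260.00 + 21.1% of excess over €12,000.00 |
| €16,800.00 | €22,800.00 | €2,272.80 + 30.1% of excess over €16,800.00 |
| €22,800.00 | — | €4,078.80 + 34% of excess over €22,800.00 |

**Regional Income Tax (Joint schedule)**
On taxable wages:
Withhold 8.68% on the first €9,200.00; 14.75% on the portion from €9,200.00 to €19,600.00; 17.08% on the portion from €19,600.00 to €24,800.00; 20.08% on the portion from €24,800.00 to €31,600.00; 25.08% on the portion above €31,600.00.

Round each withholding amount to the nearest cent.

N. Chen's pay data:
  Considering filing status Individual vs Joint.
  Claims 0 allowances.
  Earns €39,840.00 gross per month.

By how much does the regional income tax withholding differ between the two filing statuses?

€3,219.65

Regional Income Tax (Individual): taxable = €39,840.00
  €4,078.80 + 34% × (€39,840.00 − €22,800.00) = €4,078.80 + 34% × €17,040.00 = €9,872.40
Regional Income Tax (Joint): taxable = €39,840.00
  €4,586.16 + 25.08% × (€39,840.00 − €31,600.00) = €4,586.16 + 25.08% × €8,240.00 = €6,652.75
Difference: |€9,872.40 − €6,652.75| = €3,219.65 (higher under Individual)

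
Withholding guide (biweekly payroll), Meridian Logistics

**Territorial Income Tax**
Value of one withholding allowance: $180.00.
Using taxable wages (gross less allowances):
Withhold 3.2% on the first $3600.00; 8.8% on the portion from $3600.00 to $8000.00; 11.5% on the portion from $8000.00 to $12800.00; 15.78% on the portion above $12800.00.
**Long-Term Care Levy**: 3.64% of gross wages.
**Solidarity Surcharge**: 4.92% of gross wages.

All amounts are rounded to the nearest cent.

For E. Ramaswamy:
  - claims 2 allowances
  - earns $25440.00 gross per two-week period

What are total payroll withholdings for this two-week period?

$5169.85

Territorial Income Tax: taxable = $25440.00 − 2×$180.00 = $25080.00
  $1054.40 + 15.78% × ($25080.00 − $12800.00) = $1054.40 + 15.78% × $12280.00 = $2992.18
Long-Term Care Levy: 3.64% × $25440.00 = $926.02
Solidarity Surcharge: 4.92% × $25440.00 = $1251.65
Total: $2992.18 + $926.02 + $1251.65 = $5169.85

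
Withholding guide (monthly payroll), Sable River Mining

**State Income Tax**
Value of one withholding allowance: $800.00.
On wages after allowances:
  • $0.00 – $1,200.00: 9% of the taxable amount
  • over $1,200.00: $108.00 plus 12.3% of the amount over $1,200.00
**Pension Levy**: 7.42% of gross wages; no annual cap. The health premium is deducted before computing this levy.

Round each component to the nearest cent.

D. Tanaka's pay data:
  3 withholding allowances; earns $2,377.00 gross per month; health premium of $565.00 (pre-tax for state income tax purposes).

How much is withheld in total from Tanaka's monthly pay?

State Income Tax: taxable = $2,377.00 − $565.00 − 3×$800.00 = $-588.00
  Taxable ≤ 0 → $0.00
Pension Levy: 7.42% × $1,812.00 = $134.45
Total: $0.00 + $134.45 = $134.45

$134.45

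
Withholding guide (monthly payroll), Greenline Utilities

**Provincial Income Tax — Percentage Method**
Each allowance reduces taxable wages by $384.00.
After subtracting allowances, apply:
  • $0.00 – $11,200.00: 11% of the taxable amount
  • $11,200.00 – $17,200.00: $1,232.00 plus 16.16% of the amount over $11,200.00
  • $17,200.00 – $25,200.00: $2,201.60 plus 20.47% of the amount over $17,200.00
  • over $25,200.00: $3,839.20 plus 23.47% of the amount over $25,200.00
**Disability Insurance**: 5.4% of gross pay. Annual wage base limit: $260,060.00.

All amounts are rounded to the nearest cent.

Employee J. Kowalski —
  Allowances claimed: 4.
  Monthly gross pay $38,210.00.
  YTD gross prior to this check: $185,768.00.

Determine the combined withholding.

Provincial Income Tax: taxable = $38,210.00 − 4×$384.00 = $36,674.00
  $3,839.20 + 23.47% × ($36,674.00 − $25,200.00) = $3,839.20 + 23.47% × $11,474.00 = $6,532.15
Disability Insurance: 5.4% × $38,210.00 = $2,063.34
Total: $6,532.15 + $2,063.34 = $8,595.49

$8,595.49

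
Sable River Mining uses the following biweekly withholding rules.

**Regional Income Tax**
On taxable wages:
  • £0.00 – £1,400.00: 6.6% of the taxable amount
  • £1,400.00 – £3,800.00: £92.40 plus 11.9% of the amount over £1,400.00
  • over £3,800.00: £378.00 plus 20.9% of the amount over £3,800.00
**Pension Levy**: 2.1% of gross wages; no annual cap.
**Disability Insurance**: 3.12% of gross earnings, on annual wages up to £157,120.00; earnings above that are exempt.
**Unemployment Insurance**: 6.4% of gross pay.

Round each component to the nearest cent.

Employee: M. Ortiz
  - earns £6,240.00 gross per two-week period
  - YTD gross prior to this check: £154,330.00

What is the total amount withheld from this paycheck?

£1,505.41

Regional Income Tax: taxable = £6,240.00
  £378.00 + 20.9% × (£6,240.00 − £3,800.00) = £378.00 + 20.9% × £2,440.00 = £887.96
Pension Levy: 2.1% × £6,240.00 = £131.04
Disability Insurance: cap £157,120.00 − YTD £154,330.00 = £2,790.00 subject; 3.12% × £2,790.00 = £87.05
Unemployment Insurance: 6.4% × £6,240.00 = £399.36
Total: £887.96 + £131.04 + £87.05 + £399.36 = £1,505.41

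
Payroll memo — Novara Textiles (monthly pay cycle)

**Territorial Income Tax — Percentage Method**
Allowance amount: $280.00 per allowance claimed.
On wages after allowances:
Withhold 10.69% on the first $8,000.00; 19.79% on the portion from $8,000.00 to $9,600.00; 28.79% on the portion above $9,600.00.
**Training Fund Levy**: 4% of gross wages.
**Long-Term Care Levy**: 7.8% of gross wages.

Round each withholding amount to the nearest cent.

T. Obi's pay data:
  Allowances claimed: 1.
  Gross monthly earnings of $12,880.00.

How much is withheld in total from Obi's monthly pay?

Territorial Income Tax: taxable = $12,880.00 − 1×$280.00 = $12,600.00
  $1,171.84 + 28.79% × ($12,600.00 − $9,600.00) = $1,171.84 + 28.79% × $3,000.00 = $2,035.54
Training Fund Levy: 4% × $12,880.00 = $515.20
Long-Term Care Levy: 7.8% × $12,880.00 = $1,004.64
Total: $2,035.54 + $515.20 + $1,004.64 = $3,555.38

$3,555.38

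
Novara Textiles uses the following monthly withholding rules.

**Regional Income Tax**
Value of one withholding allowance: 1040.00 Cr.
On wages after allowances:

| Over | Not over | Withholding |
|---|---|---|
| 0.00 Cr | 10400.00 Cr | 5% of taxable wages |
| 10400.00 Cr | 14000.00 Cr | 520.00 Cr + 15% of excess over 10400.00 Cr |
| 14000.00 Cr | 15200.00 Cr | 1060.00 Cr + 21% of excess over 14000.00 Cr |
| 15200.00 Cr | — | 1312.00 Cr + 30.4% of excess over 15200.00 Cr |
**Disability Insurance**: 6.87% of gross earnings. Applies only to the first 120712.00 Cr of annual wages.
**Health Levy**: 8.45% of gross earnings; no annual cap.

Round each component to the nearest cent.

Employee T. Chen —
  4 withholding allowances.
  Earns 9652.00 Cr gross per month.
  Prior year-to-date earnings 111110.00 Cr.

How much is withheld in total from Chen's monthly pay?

Regional Income Tax: taxable = 9652.00 Cr − 4×1040.00 Cr = 5492.00 Cr
  5% × 5492.00 Cr = 274.60 Cr
Disability Insurance: cap 120712.00 Cr − YTD 111110.00 Cr = 9602.00 Cr subject; 6.87% × 9602.00 Cr = 659.66 Cr
Health Levy: 8.45% × 9652.00 Cr = 815.59 Cr
Total: 274.60 Cr + 659.66 Cr + 815.59 Cr = 1749.85 Cr

1749.85 Cr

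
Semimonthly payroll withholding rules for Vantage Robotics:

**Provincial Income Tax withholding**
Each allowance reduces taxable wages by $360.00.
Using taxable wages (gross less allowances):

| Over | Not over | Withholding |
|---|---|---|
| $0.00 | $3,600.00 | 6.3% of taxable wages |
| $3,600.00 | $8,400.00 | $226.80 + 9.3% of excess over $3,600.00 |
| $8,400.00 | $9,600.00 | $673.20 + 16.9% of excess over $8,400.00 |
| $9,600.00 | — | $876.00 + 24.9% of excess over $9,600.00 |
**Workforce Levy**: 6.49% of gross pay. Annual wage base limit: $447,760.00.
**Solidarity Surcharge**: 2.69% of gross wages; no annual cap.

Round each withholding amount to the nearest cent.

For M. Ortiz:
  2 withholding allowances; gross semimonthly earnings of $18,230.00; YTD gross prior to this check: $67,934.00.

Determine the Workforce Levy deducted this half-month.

Workforce Levy: 6.49% × $18,230.00 = $1,183.13

$1,183.13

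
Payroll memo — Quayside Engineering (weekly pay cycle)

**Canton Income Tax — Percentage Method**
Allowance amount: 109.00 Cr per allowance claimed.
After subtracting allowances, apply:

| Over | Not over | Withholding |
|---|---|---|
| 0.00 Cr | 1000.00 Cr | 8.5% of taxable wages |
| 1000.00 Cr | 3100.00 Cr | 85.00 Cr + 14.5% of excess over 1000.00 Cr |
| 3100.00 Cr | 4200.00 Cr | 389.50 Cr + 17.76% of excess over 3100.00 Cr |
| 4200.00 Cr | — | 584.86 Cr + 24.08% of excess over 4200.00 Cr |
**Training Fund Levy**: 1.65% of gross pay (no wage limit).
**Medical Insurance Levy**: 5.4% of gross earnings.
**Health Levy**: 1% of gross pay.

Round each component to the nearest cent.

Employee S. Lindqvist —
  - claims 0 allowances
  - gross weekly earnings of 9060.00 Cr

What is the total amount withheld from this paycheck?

2484.48 Cr

Canton Income Tax: taxable = 9060.00 Cr
  584.86 Cr + 24.08% × (9060.00 Cr − 4200.00 Cr) = 584.86 Cr + 24.08% × 4860.00 Cr = 1755.15 Cr
Training Fund Levy: 1.65% × 9060.00 Cr = 149.49 Cr
Medical Insurance Levy: 5.4% × 9060.00 Cr = 489.24 Cr
Health Levy: 1% × 9060.00 Cr = 90.60 Cr
Total: 1755.15 Cr + 149.49 Cr + 489.24 Cr + 90.60 Cr = 2484.48 Cr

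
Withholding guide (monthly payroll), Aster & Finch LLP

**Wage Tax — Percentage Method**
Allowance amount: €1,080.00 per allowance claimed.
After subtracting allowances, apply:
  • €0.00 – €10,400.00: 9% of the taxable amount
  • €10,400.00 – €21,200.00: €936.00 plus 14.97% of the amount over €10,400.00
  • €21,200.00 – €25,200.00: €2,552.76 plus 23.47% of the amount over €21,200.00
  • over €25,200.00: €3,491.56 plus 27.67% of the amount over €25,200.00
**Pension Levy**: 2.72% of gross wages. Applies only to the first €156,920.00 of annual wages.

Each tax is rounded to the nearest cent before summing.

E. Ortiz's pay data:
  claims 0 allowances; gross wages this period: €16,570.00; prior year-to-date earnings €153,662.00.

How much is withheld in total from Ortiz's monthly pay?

€1,948.27

Wage Tax: taxable = €16,570.00
  €936.00 + 14.97% × (€16,570.00 − €10,400.00) = €936.00 + 14.97% × €6,170.00 = €1,859.65
Pension Levy: cap €156,920.00 − YTD €153,662.00 = €3,258.00 subject; 2.72% × €3,258.00 = €88.62
Total: €1,859.65 + €88.62 = €1,948.27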